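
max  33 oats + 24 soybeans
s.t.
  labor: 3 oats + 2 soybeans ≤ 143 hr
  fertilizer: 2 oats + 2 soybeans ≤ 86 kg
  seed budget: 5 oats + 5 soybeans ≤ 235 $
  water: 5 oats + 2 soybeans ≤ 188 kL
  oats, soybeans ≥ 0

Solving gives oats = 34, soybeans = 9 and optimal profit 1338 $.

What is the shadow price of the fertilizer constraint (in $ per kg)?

9

Binding: fertilizer and water. Non-binding: labor (23 unused), seed budget (20 unused).
By complementary slackness, y = 0 for the non-binding constraints.
From A_Bᵀ y = c: 2·y_fertilizer + 5·y_water = 33; 2·y_fertilizer + 2·y_water = 24.
Solving: y_fertilizer = 9, y_water = 3.
Shadow price of fertilizer = 9.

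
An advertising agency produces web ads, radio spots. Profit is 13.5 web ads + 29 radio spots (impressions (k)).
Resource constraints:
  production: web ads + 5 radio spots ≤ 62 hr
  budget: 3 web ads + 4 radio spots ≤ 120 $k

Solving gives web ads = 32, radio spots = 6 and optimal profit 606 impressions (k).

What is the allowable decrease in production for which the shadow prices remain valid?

Binding constraints: production, budget. The basis is B = [[1,5],[3,4]] with det -11.
Per unit decrease in production, x* moves by d = (0.3636, -0.2727).
The basis stays optimal until radio spots reaches 0; allowable decrease = 22 hr.

22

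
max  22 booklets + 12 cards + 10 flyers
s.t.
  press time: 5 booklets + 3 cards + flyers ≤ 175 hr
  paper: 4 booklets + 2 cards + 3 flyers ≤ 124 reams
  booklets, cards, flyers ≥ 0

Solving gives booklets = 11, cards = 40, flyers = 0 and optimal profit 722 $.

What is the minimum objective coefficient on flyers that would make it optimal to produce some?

At the optimum: press time uses 175 of 175 (binding); paper uses 124 of 124 (binding).
From A_Bᵀ y = c: 5·y_press time + 4·y_paper = 22; 3·y_press time + 2·y_paper = 12.
→ y_press time = 2 and y_paper = 3.
flyers enters the basis when its profit ≥ yᵀa₃ = 2·1 + 3·3 = 11.

11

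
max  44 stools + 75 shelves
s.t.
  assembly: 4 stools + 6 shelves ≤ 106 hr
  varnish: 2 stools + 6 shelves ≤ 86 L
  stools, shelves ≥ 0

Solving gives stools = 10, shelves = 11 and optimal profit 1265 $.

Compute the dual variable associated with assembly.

At the optimum: assembly uses 106 of 106 (binding); varnish uses 86 of 86 (binding).
From A_Bᵀ y = c: 4·y_assembly + 2·y_varnish = 44; 6·y_assembly + 6·y_varnish = 75.
This yields shadow prices y_assembly = 9.5, y_varnish = 3.
Shadow price of assembly = 9.5.

9.5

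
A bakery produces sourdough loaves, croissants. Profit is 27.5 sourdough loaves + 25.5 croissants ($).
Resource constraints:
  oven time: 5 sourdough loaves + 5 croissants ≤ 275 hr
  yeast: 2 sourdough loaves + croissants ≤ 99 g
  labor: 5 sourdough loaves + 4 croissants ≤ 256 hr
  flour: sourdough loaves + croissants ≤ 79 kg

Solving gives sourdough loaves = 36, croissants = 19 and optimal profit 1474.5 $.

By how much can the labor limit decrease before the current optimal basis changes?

36

Binding constraints: oven time, labor. The basis is B = [[5,5],[5,4]] with det -5.
Per unit decrease in labor, x* moves by d = (-1, 1).
The basis stays optimal until sourdough loaves reaches 0; allowable decrease = 36 hr.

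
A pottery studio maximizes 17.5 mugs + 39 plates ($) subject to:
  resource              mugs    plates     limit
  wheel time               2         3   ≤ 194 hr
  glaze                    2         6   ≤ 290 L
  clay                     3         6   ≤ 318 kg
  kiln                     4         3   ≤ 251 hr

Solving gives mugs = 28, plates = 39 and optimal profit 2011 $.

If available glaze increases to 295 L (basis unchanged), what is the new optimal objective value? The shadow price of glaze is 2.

Δb = 5, so new z* = 2011 + (2)·(5) = 2011 + 10 = 2021.

2021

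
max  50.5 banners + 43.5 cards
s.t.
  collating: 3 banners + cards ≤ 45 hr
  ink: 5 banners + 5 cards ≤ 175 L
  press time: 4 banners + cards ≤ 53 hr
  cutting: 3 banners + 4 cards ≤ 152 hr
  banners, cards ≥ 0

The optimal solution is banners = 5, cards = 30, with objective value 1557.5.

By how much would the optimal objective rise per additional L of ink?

8

Binding: collating and ink. Non-binding: press time (3 unused), cutting (17 unused).
By complementary slackness, y = 0 for the non-binding constraints.
Dual feasibility on the basic columns requires 3·y_collating + 5·y_ink = 50.5, 1·y_collating + 5·y_ink = 43.5.
Solving: y_collating = 3.5, y_ink = 8.
Shadow price of ink = 8.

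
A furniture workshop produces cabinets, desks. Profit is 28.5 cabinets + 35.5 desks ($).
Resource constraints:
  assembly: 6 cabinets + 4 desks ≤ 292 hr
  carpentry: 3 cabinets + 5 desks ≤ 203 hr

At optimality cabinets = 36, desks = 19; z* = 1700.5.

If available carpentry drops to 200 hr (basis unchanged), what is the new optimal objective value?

1684

Check each constraint at x*: assembly 292/292 (tight); carpentry 203/203 (tight).
Dual feasibility on the basic columns requires 6·y_assembly + 3·y_carpentry = 28.5, 4·y_assembly + 5·y_carpentry = 35.5.
Solving: y_assembly = 2, y_carpentry = 5.5.
Δz = y_carpentry·Δb = 5.5 × (-3) = -16.5, so new z* = 1700.5 − 16.5 = 1684.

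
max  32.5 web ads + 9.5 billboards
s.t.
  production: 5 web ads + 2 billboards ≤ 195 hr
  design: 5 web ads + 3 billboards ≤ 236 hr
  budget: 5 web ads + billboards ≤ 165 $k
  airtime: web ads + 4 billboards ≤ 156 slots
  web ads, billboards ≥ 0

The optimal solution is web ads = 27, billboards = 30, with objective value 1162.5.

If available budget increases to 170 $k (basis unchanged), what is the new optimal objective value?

Binding: production and budget. Non-binding: design (11 unused), airtime (9 unused).
Slack constraints have shadow price 0 (complementary slackness).
The binding rows give the dual system: 5·y_production + 5·y_budget = 32.5 and 2·y_production + 1·y_budget = 9.5.
Solving: y_production = 3, y_budget = 3.5.
Δz = y_budget·Δb = 3.5 × (5) = 17.5, so new z* = 1162.5 + 17.5 = 1180.

1180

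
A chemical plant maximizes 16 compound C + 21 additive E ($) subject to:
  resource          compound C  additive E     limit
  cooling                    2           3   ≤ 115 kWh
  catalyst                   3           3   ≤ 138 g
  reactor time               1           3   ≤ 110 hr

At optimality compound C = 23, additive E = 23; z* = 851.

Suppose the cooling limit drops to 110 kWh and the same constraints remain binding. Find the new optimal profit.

Binding: cooling and catalyst. Non-binding: reactor time (18 unused).
Since reactor time is not tight, its dual is 0.
The binding rows give the dual system: 2·y_cooling + 3·y_catalyst = 16 and 3·y_cooling + 3·y_catalyst = 21.
→ y_cooling = 5 and y_catalyst = 2.
Δz = y_cooling·Δb = 5 × (-5) = -25, so new z* = 851 − 25 = 826.

826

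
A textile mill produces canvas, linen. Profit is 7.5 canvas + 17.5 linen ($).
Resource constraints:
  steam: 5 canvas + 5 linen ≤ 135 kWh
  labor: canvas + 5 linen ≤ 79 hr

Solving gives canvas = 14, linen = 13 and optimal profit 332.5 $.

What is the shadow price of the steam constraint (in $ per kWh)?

1

Both steam and labor are binding at x*.
From A_Bᵀ y = c: 5·y_steam + 1·y_labor = 7.5; 5·y_steam + 5·y_labor = 17.5.
Solving: y_steam = 1, y_labor = 2.5.
Shadow price of steam = 1.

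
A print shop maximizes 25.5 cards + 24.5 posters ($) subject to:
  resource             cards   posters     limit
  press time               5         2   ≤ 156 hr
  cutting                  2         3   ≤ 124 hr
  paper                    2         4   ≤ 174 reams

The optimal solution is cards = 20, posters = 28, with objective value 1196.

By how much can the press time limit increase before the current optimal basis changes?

154

Binding constraints: press time, cutting. The basis is B = [[5,2],[2,3]] with det 11.
Per unit increase in press time, x* moves by d = (0.2727, -0.1818).
The basis stays optimal until posters reaches 0; allowable increase = 154 hr.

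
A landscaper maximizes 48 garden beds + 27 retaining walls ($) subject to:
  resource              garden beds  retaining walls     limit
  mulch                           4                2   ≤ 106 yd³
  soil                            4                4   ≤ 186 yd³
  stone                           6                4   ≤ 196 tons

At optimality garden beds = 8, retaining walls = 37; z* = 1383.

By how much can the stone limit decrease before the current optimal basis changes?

Binding constraints: mulch, stone. The basis is B = [[4,2],[6,4]] with det 4.
Per unit decrease in stone, x* moves by d = (0.5, -1).
The basis stays optimal until retaining walls reaches 0; allowable decrease = 37 tons.

37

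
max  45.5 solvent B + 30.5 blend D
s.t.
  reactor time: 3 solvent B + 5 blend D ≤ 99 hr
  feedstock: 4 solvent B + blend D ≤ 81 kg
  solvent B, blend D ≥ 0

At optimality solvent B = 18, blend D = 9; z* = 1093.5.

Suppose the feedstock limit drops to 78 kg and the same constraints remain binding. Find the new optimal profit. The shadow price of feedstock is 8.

Δb = -3, so new z* = 1093.5 + (8)·(-3) = 1093.5 − 24 = 1069.5.

1069.5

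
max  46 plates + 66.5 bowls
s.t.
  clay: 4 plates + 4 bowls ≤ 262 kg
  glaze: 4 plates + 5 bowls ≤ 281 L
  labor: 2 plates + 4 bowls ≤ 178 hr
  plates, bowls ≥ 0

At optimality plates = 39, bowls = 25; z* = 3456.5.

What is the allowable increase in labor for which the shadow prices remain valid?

Binding constraints: glaze, labor. The basis is B = [[4,5],[2,4]] with det 6.
Per unit increase in labor, x* moves by d = (-0.8333, 0.6667).
The basis stays optimal until plates reaches 0; allowable increase = 46.8 hr.

46.8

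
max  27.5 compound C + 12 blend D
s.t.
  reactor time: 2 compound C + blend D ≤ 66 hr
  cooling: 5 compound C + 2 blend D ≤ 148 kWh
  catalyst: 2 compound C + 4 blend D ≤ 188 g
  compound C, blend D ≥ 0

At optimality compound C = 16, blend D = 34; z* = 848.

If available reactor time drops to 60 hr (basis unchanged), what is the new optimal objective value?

Binding: reactor time and cooling. Non-binding: catalyst (20 unused).
Slack constraints have shadow price 0 (complementary slackness).
The binding rows give the dual system: 2·y_reactor time + 5·y_cooling = 27.5 and 1·y_reactor time + 2·y_cooling = 12.
→ y_reactor time = 5 and y_cooling = 3.5.
Δz = y_reactor time·Δb = 5 × (-6) = -30, so new z* = 848 − 30 = 818.

818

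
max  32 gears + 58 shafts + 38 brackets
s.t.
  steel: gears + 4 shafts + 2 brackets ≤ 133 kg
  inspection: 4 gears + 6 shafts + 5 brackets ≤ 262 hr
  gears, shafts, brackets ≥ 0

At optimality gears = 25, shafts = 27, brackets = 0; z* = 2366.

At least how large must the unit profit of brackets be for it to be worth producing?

43

Check each constraint at x*: steel 133/133 (tight); inspection 262/262 (tight).
From A_Bᵀ y = c: 1·y_steel + 4·y_inspection = 32; 4·y_steel + 6·y_inspection = 58.
Solving: y_steel = 4, y_inspection = 7.
brackets enters the basis when its profit ≥ yᵀa₃ = 4·2 + 7·5 = 43.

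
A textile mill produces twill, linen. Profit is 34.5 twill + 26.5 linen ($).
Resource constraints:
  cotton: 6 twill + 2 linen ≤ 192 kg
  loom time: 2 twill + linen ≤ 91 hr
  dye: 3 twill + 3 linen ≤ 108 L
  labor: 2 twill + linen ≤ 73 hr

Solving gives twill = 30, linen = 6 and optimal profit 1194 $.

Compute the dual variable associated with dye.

7.5

Check each constraint at x*: cotton 192/192 (tight); loom time 66/91 (slack 25); dye 108/108 (tight); labor 66/73 (slack 7).
Slack constraints have shadow price 0 (complementary slackness).
The binding rows give the dual system: 6·y_cotton + 3·y_dye = 34.5 and 2·y_cotton + 3·y_dye = 26.5.
This yields shadow prices y_cotton = 2, y_dye = 7.5.
Shadow price of dye = 7.5.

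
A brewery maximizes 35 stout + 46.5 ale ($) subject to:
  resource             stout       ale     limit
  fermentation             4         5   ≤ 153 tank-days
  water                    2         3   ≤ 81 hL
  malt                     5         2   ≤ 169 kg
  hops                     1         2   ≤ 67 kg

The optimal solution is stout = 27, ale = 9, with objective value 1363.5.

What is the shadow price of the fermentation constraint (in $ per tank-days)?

At the optimum: fermentation uses 153 of 153 (binding); water uses 81 of 81 (binding); malt uses 153 of 169 (slack = 16); hops uses 45 of 67 (slack = 22).
Slack constraints have shadow price 0 (complementary slackness).
From A_Bᵀ y = c: 4·y_fermentation + 2·y_water = 35; 5·y_fermentation + 3·y_water = 46.5.
This yields shadow prices y_fermentation = 6, y_water = 5.5.
Shadow price of fermentation = 6.

6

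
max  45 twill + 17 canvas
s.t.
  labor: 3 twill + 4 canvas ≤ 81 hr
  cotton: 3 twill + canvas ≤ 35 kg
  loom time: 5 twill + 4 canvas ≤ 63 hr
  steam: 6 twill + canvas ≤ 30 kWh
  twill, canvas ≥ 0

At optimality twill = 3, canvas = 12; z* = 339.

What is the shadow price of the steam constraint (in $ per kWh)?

5

Check each constraint at x*: labor 57/81 (slack 24); cotton 21/35 (slack 14); loom time 63/63 (tight); steam 30/30 (tight).
Slack constraints have shadow price 0 (complementary slackness).
From A_Bᵀ y = c: 5·y_loom time + 6·y_steam = 45; 4·y_loom time + 1·y_steam = 17.
→ y_loom time = 3 and y_steam = 5.
Shadow price of steam = 5.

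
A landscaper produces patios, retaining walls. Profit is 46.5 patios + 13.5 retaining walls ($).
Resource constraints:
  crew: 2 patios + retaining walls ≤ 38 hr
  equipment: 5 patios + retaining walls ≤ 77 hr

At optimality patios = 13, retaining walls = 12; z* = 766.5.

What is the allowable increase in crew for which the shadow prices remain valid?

39

Binding constraints: crew, equipment. The basis is B = [[2,1],[5,1]] with det -3.
Per unit increase in crew, x* moves by d = (-0.3333, 1.6667).
The basis stays optimal until patios reaches 0; allowable increase = 39 hr.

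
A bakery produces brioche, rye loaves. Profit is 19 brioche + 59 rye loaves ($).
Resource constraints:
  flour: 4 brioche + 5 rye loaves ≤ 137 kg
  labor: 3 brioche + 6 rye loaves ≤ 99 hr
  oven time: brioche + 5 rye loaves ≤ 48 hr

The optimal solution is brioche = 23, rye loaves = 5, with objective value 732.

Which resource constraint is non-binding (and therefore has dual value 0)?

flour

flour: 117/137 (slack 20)
labor: 99/99 (binding)
oven time: 48/48 (binding)
By complementary slackness, a constraint with positive slack has shadow price 0 → flour.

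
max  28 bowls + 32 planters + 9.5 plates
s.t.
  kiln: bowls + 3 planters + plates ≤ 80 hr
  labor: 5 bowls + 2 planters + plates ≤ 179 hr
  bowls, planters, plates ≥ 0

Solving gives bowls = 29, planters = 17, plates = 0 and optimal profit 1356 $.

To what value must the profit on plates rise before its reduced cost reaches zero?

At the optimum: kiln uses 80 of 80 (binding); labor uses 179 of 179 (binding).
From A_Bᵀ y = c: 1·y_kiln + 5·y_labor = 28; 3·y_kiln + 2·y_labor = 32.
Solving: y_kiln = 8, y_labor = 4.
plates enters the basis when its profit ≥ yᵀa₃ = 8·1 + 4·1 = 12.

12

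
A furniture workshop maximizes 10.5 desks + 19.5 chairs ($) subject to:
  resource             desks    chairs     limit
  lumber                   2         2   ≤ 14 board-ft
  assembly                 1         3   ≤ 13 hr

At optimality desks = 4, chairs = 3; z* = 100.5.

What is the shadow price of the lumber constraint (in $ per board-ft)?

3

Both lumber and assembly are binding at x*.
Dual feasibility on the basic columns requires 2·y_lumber + 1·y_assembly = 10.5, 2·y_lumber + 3·y_assembly = 19.5.
This yields shadow prices y_lumber = 3, y_assembly = 4.5.
Shadow price of lumber = 3.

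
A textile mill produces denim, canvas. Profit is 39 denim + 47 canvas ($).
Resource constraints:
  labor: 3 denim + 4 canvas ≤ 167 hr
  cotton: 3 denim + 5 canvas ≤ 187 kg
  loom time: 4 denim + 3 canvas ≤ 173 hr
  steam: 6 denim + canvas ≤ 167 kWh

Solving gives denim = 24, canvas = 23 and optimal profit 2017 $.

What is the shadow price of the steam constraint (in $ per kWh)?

2

Binding: cotton and steam. Non-binding: labor (3 unused), loom time (8 unused).
By complementary slackness, y = 0 for the non-binding constraints.
Dual feasibility on the basic columns requires 3·y_cotton + 6·y_steam = 39, 5·y_cotton + 1·y_steam = 47.
→ y_cotton = 9 and y_steam = 2.
Shadow price of steam = 2.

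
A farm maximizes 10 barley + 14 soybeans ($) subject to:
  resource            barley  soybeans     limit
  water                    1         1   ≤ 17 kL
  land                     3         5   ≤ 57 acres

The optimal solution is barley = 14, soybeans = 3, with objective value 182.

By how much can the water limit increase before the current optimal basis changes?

2

Binding constraints: water, land. The basis is B = [[1,1],[3,5]] with det 2.
Per unit increase in water, x* moves by d = (2.5, -1.5).
The basis stays optimal until soybeans reaches 0; allowable increase = 2 kL.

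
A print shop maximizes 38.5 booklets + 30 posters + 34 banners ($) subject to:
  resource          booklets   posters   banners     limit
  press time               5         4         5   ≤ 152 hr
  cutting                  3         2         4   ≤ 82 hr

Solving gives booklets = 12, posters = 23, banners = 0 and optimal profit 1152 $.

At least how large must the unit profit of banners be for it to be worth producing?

At the optimum: press time uses 152 of 152 (binding); cutting uses 82 of 82 (binding).
From A_Bᵀ y = c: 5·y_press time + 3·y_cutting = 38.5; 4·y_press time + 2·y_cutting = 30.
This yields shadow prices y_press time = 6.5, y_cutting = 2.
banners enters the basis when its profit ≥ yᵀa₃ = 6.5·5 + 2·4 = 40.5.

40.5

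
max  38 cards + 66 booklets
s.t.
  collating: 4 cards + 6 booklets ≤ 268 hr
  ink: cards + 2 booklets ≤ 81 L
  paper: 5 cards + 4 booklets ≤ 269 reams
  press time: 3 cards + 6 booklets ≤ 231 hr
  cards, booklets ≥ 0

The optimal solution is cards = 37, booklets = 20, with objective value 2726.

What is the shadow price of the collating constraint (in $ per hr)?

Check each constraint at x*: collating 268/268 (tight); ink 77/81 (slack 4); paper 265/269 (slack 4); press time 231/231 (tight).
Since ink, paper are not tight, their duals are 0.
From A_Bᵀ y = c: 4·y_collating + 3·y_press time = 38; 6·y_collating + 6·y_press time = 66.
Solving: y_collating = 5, y_press time = 6.
Shadow price of collating = 5.

5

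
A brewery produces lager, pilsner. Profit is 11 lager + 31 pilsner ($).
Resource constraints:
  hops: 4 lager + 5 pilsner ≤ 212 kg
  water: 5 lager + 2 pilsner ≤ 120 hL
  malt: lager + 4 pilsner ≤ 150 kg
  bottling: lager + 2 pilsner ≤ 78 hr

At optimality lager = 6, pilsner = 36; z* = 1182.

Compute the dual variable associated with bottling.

6.5

Check each constraint at x*: hops 204/212 (slack 8); water 102/120 (slack 18); malt 150/150 (tight); bottling 78/78 (tight).
By complementary slackness, y = 0 for the non-binding constraints.
From A_Bᵀ y = c: 1·y_malt + 1·y_bottling = 11; 4·y_malt + 2·y_bottling = 31.
This yields shadow prices y_malt = 4.5, y_bottling = 6.5.
Shadow price of bottling = 6.5.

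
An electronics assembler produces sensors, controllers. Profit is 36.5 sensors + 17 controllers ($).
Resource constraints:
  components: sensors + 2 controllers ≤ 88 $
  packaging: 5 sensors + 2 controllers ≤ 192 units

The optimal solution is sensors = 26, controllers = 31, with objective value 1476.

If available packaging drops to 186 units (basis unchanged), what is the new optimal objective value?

1434

At the optimum: components uses 88 of 88 (binding); packaging uses 192 of 192 (binding).
Dual feasibility on the basic columns requires 1·y_components + 5·y_packaging = 36.5, 2·y_components + 2·y_packaging = 17.
→ y_components = 1.5 and y_packaging = 7.
Δz = y_packaging·Δb = 7 × (-6) = -42, so new z* = 1476 − 42 = 1434.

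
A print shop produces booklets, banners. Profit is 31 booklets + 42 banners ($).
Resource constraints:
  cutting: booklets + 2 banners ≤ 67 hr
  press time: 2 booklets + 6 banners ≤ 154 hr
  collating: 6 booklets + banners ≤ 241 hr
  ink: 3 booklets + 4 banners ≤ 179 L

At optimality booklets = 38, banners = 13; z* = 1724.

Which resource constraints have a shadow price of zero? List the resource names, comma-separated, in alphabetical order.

cutting: 64/67 (slack 3)
press time: 154/154 (binding)
collating: 241/241 (binding)
ink: 166/179 (slack 13)
By complementary slackness, a constraint with positive slack has shadow price 0 → cutting, ink.

cutting, ink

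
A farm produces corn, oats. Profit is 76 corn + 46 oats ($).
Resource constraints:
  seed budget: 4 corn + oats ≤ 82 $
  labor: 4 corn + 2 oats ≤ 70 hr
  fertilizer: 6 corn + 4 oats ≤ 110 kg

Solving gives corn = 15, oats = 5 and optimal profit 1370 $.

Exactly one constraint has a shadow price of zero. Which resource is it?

seed budget

seed budget: 65/82 (slack 17)
labor: 70/70 (binding)
fertilizer: 110/110 (binding)
By complementary slackness, a constraint with positive slack has shadow price 0 → seed budget.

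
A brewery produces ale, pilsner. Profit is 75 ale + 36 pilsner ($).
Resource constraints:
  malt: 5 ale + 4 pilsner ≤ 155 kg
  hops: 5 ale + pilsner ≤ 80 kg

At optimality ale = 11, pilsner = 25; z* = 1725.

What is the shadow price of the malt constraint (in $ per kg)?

Check each constraint at x*: malt 155/155 (tight); hops 80/80 (tight).
The binding rows give the dual system: 5·y_malt + 5·y_hops = 75 and 4·y_malt + 1·y_hops = 36.
This yields shadow prices y_malt = 7, y_hops = 8.
Shadow price of malt = 7.

7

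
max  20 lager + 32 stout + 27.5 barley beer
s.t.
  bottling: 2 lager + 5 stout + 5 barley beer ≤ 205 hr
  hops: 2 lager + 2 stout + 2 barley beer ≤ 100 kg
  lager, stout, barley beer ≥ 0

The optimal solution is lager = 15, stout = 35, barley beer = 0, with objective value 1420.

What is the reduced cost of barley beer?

-4.5

Check each constraint at x*: bottling 205/205 (tight); hops 100/100 (tight).
Dual feasibility on the basic columns requires 2·y_bottling + 2·y_hops = 20, 5·y_bottling + 2·y_hops = 32.
Solving: y_bottling = 4, y_hops = 6.
Reduced cost of barley beer: c₃ − yᵀa₃ = 27.5 − (4·5 + 6·2) = 27.5 − 32 = -4.5.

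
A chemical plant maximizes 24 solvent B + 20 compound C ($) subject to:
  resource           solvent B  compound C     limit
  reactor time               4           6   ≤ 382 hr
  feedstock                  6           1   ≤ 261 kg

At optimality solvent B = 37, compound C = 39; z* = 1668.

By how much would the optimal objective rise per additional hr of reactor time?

At the optimum: reactor time uses 382 of 382 (binding); feedstock uses 261 of 261 (binding).
From A_Bᵀ y = c: 4·y_reactor time + 6·y_feedstock = 24; 6·y_reactor time + 1·y_feedstock = 20.
→ y_reactor time = 3 and y_feedstock = 2.
Shadow price of reactor time = 3.

3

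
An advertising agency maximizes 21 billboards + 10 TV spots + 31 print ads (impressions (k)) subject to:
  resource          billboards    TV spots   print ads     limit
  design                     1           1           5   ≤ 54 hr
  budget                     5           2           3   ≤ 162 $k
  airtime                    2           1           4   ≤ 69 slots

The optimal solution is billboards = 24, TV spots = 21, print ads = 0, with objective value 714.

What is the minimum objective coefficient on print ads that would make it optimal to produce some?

Binding: budget and airtime. Non-binding: design (9 unused).
Since design is not tight, its dual is 0.
From A_Bᵀ y = c: 5·y_budget + 2·y_airtime = 21; 2·y_budget + 1·y_airtime = 10.
Solving: y_budget = 1, y_airtime = 8.
print ads enters the basis when its profit ≥ yᵀa₃ = 1·3 + 8·4 = 35.

35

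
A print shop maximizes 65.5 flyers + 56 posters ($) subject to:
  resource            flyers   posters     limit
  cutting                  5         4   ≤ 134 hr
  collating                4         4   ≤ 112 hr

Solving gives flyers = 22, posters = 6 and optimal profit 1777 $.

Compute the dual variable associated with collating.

4.5

Both cutting and collating are binding at x*.
From A_Bᵀ y = c: 5·y_cutting + 4·y_collating = 65.5; 4·y_cutting + 4·y_collating = 56.
This yields shadow prices y_cutting = 9.5, y_collating = 4.5.
Shadow price of collating = 4.5.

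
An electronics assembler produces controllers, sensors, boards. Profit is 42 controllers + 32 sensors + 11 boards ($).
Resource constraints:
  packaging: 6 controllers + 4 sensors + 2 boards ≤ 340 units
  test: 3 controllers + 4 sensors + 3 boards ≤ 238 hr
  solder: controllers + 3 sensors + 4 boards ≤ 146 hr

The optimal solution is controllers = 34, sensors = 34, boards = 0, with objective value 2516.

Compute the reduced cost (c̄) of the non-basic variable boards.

-7

Check each constraint at x*: packaging 340/340 (tight); test 238/238 (tight); solder 136/146 (slack 10).
Since solder is not tight, its dual is 0.
From A_Bᵀ y = c: 6·y_packaging + 3·y_test = 42; 4·y_packaging + 4·y_test = 32.
This yields shadow prices y_packaging = 6, y_test = 2.
Reduced cost of boards: c₃ − yᵀa₃ = 11 − (6·2 + 2·3) = 11 − 18 = -7.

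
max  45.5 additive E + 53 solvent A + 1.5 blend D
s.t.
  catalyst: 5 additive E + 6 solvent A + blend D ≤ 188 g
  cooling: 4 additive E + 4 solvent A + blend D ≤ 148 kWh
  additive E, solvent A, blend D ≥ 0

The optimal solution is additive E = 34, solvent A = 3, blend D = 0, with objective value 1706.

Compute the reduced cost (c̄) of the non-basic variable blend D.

-8

Check each constraint at x*: catalyst 188/188 (tight); cooling 148/148 (tight).
From A_Bᵀ y = c: 5·y_catalyst + 4·y_cooling = 45.5; 6·y_catalyst + 4·y_cooling = 53.
→ y_catalyst = 7.5 and y_cooling = 2.
Reduced cost of blend D: c₃ − yᵀa₃ = 1.5 − (7.5·1 + 2·1) = 1.5 − 9.5 = -8.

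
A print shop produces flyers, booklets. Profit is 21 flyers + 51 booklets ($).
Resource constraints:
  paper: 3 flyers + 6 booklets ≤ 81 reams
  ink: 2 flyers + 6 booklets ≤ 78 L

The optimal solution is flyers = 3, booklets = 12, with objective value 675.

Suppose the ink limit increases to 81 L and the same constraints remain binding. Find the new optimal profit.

At the optimum: paper uses 81 of 81 (binding); ink uses 78 of 78 (binding).
Dual feasibility on the basic columns requires 3·y_paper + 2·y_ink = 21, 6·y_paper + 6·y_ink = 51.
Solving: y_paper = 4, y_ink = 4.5.
Δz = y_ink·Δb = 4.5 × (3) = 13.5, so new z* = 675 + 13.5 = 688.5.

688.5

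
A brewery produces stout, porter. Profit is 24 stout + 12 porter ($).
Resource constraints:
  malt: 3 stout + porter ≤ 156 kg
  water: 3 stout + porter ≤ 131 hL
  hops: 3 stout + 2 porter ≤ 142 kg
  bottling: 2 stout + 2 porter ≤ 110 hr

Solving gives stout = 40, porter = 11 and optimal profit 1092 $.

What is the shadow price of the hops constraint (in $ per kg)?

4

At the optimum: malt uses 131 of 156 (slack = 25); water uses 131 of 131 (binding); hops uses 142 of 142 (binding); bottling uses 102 of 110 (slack = 8).
Since malt, bottling are not tight, their duals are 0.
The binding rows give the dual system: 3·y_water + 3·y_hops = 24 and 1·y_water + 2·y_hops = 12.
→ y_water = 4 and y_hops = 4.
Shadow price of hops = 4.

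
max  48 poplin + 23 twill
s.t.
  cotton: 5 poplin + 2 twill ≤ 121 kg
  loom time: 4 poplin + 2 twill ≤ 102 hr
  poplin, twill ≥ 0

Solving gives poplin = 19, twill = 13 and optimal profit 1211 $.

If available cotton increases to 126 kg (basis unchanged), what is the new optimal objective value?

At the optimum: cotton uses 121 of 121 (binding); loom time uses 102 of 102 (binding).
The binding rows give the dual system: 5·y_cotton + 4·y_loom time = 48 and 2·y_cotton + 2·y_loom time = 23.
Solving: y_cotton = 2, y_loom time = 9.5.
Δz = y_cotton·Δb = 2 × (5) = 10, so new z* = 1211 + 10 = 1221.

1221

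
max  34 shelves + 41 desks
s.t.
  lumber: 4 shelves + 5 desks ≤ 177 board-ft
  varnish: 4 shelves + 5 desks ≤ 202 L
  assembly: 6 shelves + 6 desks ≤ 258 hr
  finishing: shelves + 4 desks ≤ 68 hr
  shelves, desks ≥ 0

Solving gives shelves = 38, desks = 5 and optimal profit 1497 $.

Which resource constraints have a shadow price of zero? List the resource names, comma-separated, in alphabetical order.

lumber: 177/177 (binding)
varnish: 177/202 (slack 25)
assembly: 258/258 (binding)
finishing: 58/68 (slack 10)
By complementary slackness, a constraint with positive slack has shadow price 0 → finishing, varnish.

finishing, varnish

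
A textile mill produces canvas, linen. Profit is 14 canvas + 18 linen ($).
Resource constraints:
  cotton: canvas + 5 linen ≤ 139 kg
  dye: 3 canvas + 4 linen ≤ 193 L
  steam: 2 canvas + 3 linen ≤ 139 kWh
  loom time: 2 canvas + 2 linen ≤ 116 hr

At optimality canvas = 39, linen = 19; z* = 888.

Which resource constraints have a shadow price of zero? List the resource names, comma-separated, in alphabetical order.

cotton: 134/139 (slack 5)
dye: 193/193 (binding)
steam: 135/139 (slack 4)
loom time: 116/116 (binding)
By complementary slackness, a constraint with positive slack has shadow price 0 → cotton, steam.

cotton, steam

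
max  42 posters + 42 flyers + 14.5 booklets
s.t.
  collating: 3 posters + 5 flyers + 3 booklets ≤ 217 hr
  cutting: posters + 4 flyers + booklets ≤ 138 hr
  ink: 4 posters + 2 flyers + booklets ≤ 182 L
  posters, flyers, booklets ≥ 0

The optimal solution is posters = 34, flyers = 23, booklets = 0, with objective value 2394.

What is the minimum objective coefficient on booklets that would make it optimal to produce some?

24

Check each constraint at x*: collating 217/217 (tight); cutting 126/138 (slack 12); ink 182/182 (tight).
Since cutting is not tight, its dual is 0.
From A_Bᵀ y = c: 3·y_collating + 4·y_ink = 42; 5·y_collating + 2·y_ink = 42.
This yields shadow prices y_collating = 6, y_ink = 6.
booklets enters the basis when its profit ≥ yᵀa₃ = 6·3 + 6·1 = 24.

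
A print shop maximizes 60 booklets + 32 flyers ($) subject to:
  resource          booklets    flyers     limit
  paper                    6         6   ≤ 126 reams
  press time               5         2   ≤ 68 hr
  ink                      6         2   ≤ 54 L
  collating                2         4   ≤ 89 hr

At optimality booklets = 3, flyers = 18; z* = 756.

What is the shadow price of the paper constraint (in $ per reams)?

At the optimum: paper uses 126 of 126 (binding); press time uses 51 of 68 (slack = 17); ink uses 54 of 54 (binding); collating uses 78 of 89 (slack = 11).
Since press time, collating are not tight, their duals are 0.
From A_Bᵀ y = c: 6·y_paper + 6·y_ink = 60; 6·y_paper + 2·y_ink = 32.
This yields shadow prices y_paper = 3, y_ink = 7.
Shadow price of paper = 3.

3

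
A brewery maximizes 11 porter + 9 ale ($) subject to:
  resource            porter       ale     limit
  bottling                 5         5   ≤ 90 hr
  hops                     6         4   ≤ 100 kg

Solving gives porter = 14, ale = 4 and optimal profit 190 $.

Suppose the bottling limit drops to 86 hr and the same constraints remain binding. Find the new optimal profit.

At the optimum: bottling uses 90 of 90 (binding); hops uses 100 of 100 (binding).
Dual feasibility on the basic columns requires 5·y_bottling + 6·y_hops = 11, 5·y_bottling + 4·y_hops = 9.
Solving: y_bottling = 1, y_hops = 1.
Δz = y_bottling·Δb = 1 × (-4) = -4, so new z* = 190 − 4 = 186.

186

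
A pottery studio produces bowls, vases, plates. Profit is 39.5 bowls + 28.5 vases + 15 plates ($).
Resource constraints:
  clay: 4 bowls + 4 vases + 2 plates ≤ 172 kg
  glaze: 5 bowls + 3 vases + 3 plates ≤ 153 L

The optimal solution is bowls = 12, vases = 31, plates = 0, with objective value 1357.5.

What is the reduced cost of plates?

Check each constraint at x*: clay 172/172 (tight); glaze 153/153 (tight).
From A_Bᵀ y = c: 4·y_clay + 5·y_glaze = 39.5; 4·y_clay + 3·y_glaze = 28.5.
Solving: y_clay = 3, y_glaze = 5.5.
Reduced cost of plates: c₃ − yᵀa₃ = 15 − (3·2 + 5.5·3) = 15 − 22.5 = -7.5.

-7.5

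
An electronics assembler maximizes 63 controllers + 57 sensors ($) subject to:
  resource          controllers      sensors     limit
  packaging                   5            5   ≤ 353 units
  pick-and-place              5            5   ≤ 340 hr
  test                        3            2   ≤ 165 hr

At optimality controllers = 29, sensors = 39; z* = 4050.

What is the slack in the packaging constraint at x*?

packaging used = 5·29 + 5·39 = 340; slack = 353 − 340 = 13.

13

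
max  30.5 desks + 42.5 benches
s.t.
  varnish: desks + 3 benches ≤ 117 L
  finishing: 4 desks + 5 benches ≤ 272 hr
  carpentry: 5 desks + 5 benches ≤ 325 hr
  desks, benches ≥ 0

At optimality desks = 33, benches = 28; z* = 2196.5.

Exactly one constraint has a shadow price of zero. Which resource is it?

carpentry

varnish: 117/117 (binding)
finishing: 272/272 (binding)
carpentry: 305/325 (slack 20)
By complementary slackness, a constraint with positive slack has shadow price 0 → carpentry.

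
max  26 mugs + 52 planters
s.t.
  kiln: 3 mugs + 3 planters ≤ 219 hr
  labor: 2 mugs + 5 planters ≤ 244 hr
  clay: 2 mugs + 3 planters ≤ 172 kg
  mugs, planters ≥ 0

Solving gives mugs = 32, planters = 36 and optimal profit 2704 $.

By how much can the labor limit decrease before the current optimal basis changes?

20

Binding constraints: labor, clay. The basis is B = [[2,5],[2,3]] with det -4.
Per unit decrease in labor, x* moves by d = (0.75, -0.5).
The basis stays optimal until kiln becomes binding; allowable decrease = 20 hr.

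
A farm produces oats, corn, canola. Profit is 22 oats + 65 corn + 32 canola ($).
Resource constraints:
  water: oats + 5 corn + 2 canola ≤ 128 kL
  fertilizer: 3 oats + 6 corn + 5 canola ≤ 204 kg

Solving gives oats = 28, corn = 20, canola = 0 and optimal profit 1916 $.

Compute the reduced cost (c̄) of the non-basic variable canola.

-7

At the optimum: water uses 128 of 128 (binding); fertilizer uses 204 of 204 (binding).
The binding rows give the dual system: 1·y_water + 3·y_fertilizer = 22 and 5·y_water + 6·y_fertilizer = 65.
This yields shadow prices y_water = 7, y_fertilizer = 5.
Reduced cost of canola: c₃ − yᵀa₃ = 32 − (7·2 + 5·5) = 32 − 39 = -7.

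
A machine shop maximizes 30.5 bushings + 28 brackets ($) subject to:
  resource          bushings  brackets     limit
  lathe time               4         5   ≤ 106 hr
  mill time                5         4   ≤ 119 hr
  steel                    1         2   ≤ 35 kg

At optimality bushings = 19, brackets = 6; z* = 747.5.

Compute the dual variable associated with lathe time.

2

Binding: lathe time and mill time. Non-binding: steel (4 unused).
Since steel is not tight, its dual is 0.
The binding rows give the dual system: 4·y_lathe time + 5·y_mill time = 30.5 and 5·y_lathe time + 4·y_mill time = 28.
Solving: y_lathe time = 2, y_mill time = 4.5.
Shadow price of lathe time = 2.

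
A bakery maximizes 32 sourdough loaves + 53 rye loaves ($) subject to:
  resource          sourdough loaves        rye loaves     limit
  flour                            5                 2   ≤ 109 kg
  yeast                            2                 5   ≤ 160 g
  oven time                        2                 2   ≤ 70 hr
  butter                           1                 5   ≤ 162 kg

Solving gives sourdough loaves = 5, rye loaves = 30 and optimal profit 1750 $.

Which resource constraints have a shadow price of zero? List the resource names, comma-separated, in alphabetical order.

butter, flour

flour: 85/109 (slack 24)
yeast: 160/160 (binding)
oven time: 70/70 (binding)
butter: 155/162 (slack 7)
By complementary slackness, a constraint with positive slack has shadow price 0 → butter, flour.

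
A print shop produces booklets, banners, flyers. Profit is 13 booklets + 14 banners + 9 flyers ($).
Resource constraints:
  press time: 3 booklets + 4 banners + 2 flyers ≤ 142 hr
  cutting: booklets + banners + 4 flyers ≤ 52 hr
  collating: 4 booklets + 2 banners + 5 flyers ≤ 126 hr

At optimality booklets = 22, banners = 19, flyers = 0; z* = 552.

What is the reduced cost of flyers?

Check each constraint at x*: press time 142/142 (tight); cutting 41/52 (slack 11); collating 126/126 (tight).
By complementary slackness, y = 0 for the non-binding constraint.
From A_Bᵀ y = c: 3·y_press time + 4·y_collating = 13; 4·y_press time + 2·y_collating = 14.
This yields shadow prices y_press time = 3, y_collating = 1.
Reduced cost of flyers: c₃ − yᵀa₃ = 9 − (3·2 + 1·5) = 9 − 11 = -2.

-2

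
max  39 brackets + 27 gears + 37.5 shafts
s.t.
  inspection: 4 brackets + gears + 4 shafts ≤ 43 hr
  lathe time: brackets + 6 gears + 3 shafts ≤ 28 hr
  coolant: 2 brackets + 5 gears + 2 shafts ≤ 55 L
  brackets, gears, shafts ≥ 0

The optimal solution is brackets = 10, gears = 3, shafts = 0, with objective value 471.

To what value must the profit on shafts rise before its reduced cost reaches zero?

Binding: inspection and lathe time. Non-binding: coolant (20 unused).
Since coolant is not tight, its dual is 0.
From A_Bᵀ y = c: 4·y_inspection + 1·y_lathe time = 39; 1·y_inspection + 6·y_lathe time = 27.
→ y_inspection = 9 and y_lathe time = 3.
shafts enters the basis when its profit ≥ yᵀa₃ = 9·4 + 3·3 = 45.

45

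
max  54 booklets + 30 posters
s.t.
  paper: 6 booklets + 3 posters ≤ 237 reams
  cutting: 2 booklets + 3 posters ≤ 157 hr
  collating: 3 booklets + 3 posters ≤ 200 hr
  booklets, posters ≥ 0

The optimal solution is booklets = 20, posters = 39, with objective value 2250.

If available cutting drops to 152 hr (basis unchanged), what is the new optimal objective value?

2242.5

Binding: paper and cutting. Non-binding: collating (23 unused).
By complementary slackness, y = 0 for the non-binding constraint.
The binding rows give the dual system: 6·y_paper + 2·y_cutting = 54 and 3·y_paper + 3·y_cutting = 30.
This yields shadow prices y_paper = 8.5, y_cutting = 1.5.
Δz = y_cutting·Δb = 1.5 × (-5) = -7.5, so new z* = 2250 − 7.5 = 2242.5.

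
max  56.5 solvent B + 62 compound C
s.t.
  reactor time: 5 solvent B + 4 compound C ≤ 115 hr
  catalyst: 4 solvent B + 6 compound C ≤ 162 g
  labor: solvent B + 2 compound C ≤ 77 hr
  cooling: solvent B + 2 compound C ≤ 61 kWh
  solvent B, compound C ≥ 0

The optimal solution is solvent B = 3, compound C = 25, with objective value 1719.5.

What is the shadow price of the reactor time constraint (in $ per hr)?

At the optimum: reactor time uses 115 of 115 (binding); catalyst uses 162 of 162 (binding); labor uses 53 of 77 (slack = 24); cooling uses 53 of 61 (slack = 8).
By complementary slackness, y = 0 for the non-binding constraints.
The binding rows give the dual system: 5·y_reactor time + 4·y_catalyst = 56.5 and 4·y_reactor time + 6·y_catalyst = 62.
This yields shadow prices y_reactor time = 6.5, y_catalyst = 6.
Shadow price of reactor time = 6.5.

6.5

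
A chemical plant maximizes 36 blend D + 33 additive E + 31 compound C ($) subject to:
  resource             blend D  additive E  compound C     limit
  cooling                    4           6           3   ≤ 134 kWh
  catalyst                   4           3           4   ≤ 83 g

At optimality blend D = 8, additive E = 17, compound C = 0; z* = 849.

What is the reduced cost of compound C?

-3

Check each constraint at x*: cooling 134/134 (tight); catalyst 83/83 (tight).
From A_Bᵀ y = c: 4·y_cooling + 4·y_catalyst = 36; 6·y_cooling + 3·y_catalyst = 33.
→ y_cooling = 2 and y_catalyst = 7.
Reduced cost of compound C: c₃ − yᵀa₃ = 31 − (2·3 + 7·4) = 31 − 34 = -3.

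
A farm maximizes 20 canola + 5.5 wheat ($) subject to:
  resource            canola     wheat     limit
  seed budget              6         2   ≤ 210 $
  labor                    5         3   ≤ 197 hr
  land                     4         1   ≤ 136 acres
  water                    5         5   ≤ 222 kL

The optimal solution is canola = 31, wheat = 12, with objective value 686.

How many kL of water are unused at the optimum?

7

water used = 5·31 + 5·12 = 215; slack = 222 − 215 = 7.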